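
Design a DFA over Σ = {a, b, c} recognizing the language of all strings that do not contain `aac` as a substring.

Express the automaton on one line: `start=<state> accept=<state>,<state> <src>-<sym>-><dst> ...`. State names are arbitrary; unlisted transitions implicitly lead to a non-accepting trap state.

start=q0 accept=q0,q1,q2 q0-a->q1 q0-b->q0 q0-c->q0 q1-a->q2 q1-b->q0 q1-c->q0 q2-a->q2 q2-b->q0 q2-c->q3 q3-a->q3 q3-b->q3 q3-c->q3

Track partial matches of the forbidden pattern `aac`. State q3 is a dead state reached once `aac` has occurred; every other state accepts. q0 means no part of `aac` is currently matched.
A 4-state machine:
        a   b   c  
>* q0   q1  q0  q0 
 * q1   q2  q0  q0 
 * q2   q2  q0  q3 
   q3   q3  q3  q3 
(> = start, * = accepting)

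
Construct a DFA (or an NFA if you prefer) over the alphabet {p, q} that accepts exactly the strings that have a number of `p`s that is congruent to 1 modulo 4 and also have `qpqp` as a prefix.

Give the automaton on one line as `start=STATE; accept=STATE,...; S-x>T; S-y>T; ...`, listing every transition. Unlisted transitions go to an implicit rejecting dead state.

Run two small machines in parallel and take their product. The first has 4 states tracking the count of `p`s modulo 4; the second has 6 states tracking whether the input so far still matches the prefix `qpqp`. A product state is a pair (one from each), accepting exactly when both do. Equivalent product states are then merged.
9 states suffice.
       p  q 
>  A   B  C 
   B   B  B 
   C   D  B 
   D   B  E 
   E   F  B 
   F   G  F 
   G   H  G 
   H   I  H 
 * I   F  I 
(> = start, * = accepting)

start=A; accept=I; A-p>B; A-q>C; B-p>B; B-q>B; C-p>D; C-q>B; D-p>B; D-q>E; E-p>F; E-q>B; F-p>G; F-q>F; G-p>H; G-q>G; H-p>I; H-q>H; I-p>F; I-q>I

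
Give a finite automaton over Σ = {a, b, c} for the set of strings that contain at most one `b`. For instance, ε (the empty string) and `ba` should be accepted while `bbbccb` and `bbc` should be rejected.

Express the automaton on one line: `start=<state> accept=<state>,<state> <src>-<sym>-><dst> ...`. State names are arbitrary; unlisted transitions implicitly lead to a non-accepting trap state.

Count `b`s, saturating at 2: state q0 means no `b` yet, q1 means one `b` seen, q2 means more than one. Each `b` increments (capped at q2); other symbols loop. Accept from {q0, q1}.
A 3-state machine:
        a   b   c  
>* q0   q0  q1  q0 
 * q1   q1  q2  q1 
   q2   q2  q2  q2 
(> = start, * = accepting)

start=q0 accept=q0,q1 q0-a->q0 q0-b->q1 q0-c->q0 q1-a->q1 q1-b->q2 q1-c->q1 q2-a->q2 q2-b->q2 q2-c->q2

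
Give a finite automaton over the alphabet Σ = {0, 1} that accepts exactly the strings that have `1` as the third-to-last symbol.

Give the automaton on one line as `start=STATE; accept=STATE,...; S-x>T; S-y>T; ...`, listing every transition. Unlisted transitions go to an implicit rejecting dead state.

start=S0; accept=S11,S12,S13,S14; S0-0>S1; S0-1>S2; S1-0>S3; S1-1>S4; S2-0>S5; S2-1>S6; S3-0>S7; S3-1>S8; S4-0>S9; S4-1>S10; S5-0>S11; S5-1>S12; S6-0>S13; S6-1>S14; S7-0>S7; S7-1>S8; S8-0>S9; S8-1>S10; S9-0>S11; S9-1>S12; S10-0>S13; S10-1>S14; S11-0>S7; S11-1>S8; S12-0>S9; S12-1>S10; S13-0>S11; S13-1>S12; S14-0>S13; S14-1>S14

Because acceptance depends on a position counted from the end, the machine has to buffer the most recent 3 symbols. Make each state the string of the last up-to-3 symbols read; on input `x` shift the window left and append `x`. Accept when the buffered window has length 3 and begins with `1`.
With 15 states:
          0    1  
>  S0     S1   S2 
   S1     S3   S4 
   S2     S5   S6 
   S3     S7   S8 
   S4     S9  S10 
   S5    S11  S12 
   S6    S13  S14 
   S7     S7   S8 
   S8     S9  S10 
   S9    S11  S12 
   S10   S13  S14 
 * S11    S7   S8 
 * S12    S9  S10 
 * S13   S11  S12 
 * S14   S13  S14 
(> = start, * = accepting)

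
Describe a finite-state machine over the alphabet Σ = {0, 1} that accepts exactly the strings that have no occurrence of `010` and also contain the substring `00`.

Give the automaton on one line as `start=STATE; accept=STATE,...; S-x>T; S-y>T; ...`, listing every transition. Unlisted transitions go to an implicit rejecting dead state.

start=q0; accept=q2,q4,q6; q0-0>q1; q0-1>q0; q1-0>q2; q1-1>q3; q2-0>q2; q2-1>q4; q3-0>q5; q3-1>q0; q4-0>q5; q4-1>q6; q5-0>q5; q5-1>q5; q6-0>q2; q6-1>q6

Build one automaton per condition and run them in lockstep. One (4 states) tracks partial matches of the forbidden pattern `010`; the other (3 states) tracks whether and how much of `00` has been seen. Each combined state is a pair, one component from each; accept when both components accept. After merging equivalent states the machine shrinks.
7 states suffice.
        0   1  
>  q0   q1  q0 
   q1   q2  q3 
 * q2   q2  q4 
   q3   q5  q0 
 * q4   q5  q6 
   q5   q5  q5 
 * q6   q2  q6 
(> = start, * = accepting)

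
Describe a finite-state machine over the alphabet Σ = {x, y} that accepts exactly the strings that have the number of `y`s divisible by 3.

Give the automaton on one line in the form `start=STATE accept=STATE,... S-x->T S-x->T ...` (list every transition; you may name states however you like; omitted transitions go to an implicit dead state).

The only thing that matters is how many `y`s have appeared, reduced mod 3. Use one state per residue: A for 0, …, C for 2. Reading `y` moves to the next residue; anything else stays put. A is accepting.
       x  y 
>* A   A  B 
   B   B  C 
   C   C  A 
(> = start, * = accepting)

start=A accept=A A-x->A A-y->B B-x->B B-y->C C-x->C C-y->A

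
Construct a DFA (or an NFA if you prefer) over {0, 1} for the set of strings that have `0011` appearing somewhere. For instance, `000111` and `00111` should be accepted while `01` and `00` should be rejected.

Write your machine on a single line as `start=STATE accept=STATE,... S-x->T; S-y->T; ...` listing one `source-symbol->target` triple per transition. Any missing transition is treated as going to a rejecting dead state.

Track how much of `0011` has been matched so far: state A is no progress, E is the absorbing accept state reached once `0011` has occurred. Intermediate states record partial matches; on a mismatch, fall back to the longest reusable overlap.
       0  1 
>  A   B  A 
   B   C  A 
   C   C  D 
   D   B  E 
 * E   E  E 
(> = start, * = accepting)

start=A; accept=E; A-0->B; A-1->A; B-0->C; B-1->A; C-0->C; C-1->D; D-0->B; D-1->E; E-0->E; E-1->E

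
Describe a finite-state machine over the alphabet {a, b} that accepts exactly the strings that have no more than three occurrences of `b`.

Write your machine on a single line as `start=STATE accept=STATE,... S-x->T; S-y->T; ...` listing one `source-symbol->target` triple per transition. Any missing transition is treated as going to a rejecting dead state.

Count `b`s, saturating at 4: states s0 through s3 mean 0 through 3 `b`s seen; s4 means more than 3. Each `b` increments (capped at s4); other symbols loop. Accept from {s0, s1, s2, s3}.
With 5 states:
        a   b  
>* s0   s0  s1 
 * s1   s1  s2 
 * s2   s2  s3 
 * s3   s3  s4 
   s4   s4  s4 
(> = start, * = accepting)

start=s0; accept=s0,s1,s2,s3; s0-a->s0; s0-b->s1; s1-a->s1; s1-b->s2; s2-a->s2; s2-b->s3; s3-a->s3; s3-b->s4; s4-a->s4; s4-b->s4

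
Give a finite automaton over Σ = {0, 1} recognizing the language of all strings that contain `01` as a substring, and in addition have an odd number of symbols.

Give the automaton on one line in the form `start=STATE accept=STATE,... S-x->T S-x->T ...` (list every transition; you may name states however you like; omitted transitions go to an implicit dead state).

Run two small machines in parallel and take their product. One (3 states) tracks whether and how much of `01` has been seen; the other (2 states) tracks the input length modulo 2. Each combined state is a pair, one component from each; accept when both components accept.
        0   1  
>  q0   q1  q2 
   q1   q3  q4 
   q2   q3  q0 
   q3   q1  q5 
   q4   q5  q5 
 * q5   q4  q4 
(> = start, * = accepting)

start=q0 accept=q5 q0-0->q1 q0-1->q2 q1-0->q3 q1-1->q4 q2-0->q3 q2-1->q0 q3-0->q1 q3-1->q5 q4-0->q5 q4-1->q5 q5-0->q4 q5-1->q4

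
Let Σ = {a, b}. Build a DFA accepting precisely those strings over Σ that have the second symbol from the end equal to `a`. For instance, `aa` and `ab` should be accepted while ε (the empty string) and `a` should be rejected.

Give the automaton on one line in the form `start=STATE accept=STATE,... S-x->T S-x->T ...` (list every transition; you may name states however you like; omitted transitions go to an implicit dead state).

A DFA must remember the last 2 symbols (since which symbol is second-to-last isn't known until the input ends). Use one state per possible window of the last ≤2 symbols; accept from those whose window starts with `a`.
A 7-state machine:
        a   b  
>  s0   s1  s2 
   s1   s3  s4 
   s2   s5  s6 
 * s3   s3  s4 
 * s4   s5  s6 
   s5   s3  s4 
   s6   s5  s6 
(> = start, * = accepting)

start=s0 accept=s3,s4 s0-a->s1 s0-b->s2 s1-a->s3 s1-b->s4 s2-a->s5 s2-b->s6 s3-a->s3 s3-b->s4 s4-a->s5 s4-b->s6 s5-a->s3 s5-b->s4 s6-a->s5 s6-b->s6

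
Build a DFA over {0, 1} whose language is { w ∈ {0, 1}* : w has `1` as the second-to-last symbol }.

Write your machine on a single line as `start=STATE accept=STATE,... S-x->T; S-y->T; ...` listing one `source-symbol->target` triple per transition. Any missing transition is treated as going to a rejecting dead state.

start=s0; accept=s5,s6; s0-0->s1; s0-1->s2; s1-0->s3; s1-1->s4; s2-0->s5; s2-1->s6; s3-0->s3; s3-1->s4; s4-0->s5; s4-1->s6; s5-0->s3; s5-1->s4; s6-0->s5; s6-1->s6

A DFA must remember the last 2 symbols (since which symbol is second-to-last isn't known until the input ends). Use one state per possible window of the last ≤2 symbols; accept from those whose window starts with `1`.
        0   1  
>  s0   s1  s2 
   s1   s3  s4 
   s2   s5  s6 
   s3   s3  s4 
   s4   s5  s6 
 * s5   s3  s4 
 * s6   s5  s6 
(> = start, * = accepting)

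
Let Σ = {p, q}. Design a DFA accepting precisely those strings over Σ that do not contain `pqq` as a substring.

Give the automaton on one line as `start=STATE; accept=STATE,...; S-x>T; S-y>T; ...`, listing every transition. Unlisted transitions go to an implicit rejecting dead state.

This is the complement of 'contains `pqq`'. Use the same substring-matching states — A through D holding how much of `pqq` has just been matched — but flip the accepting set: everything except the trap D accepts.
A 4-state machine:
       p  q 
>* A   B  A 
 * B   B  C 
 * C   B  D 
   D   D  D 
(> = start, * = accepting)

start=A; accept=A,B,C; A-p>B; A-q>A; B-p>B; B-q>C; C-p>B; C-q>D; D-p>D; D-q>D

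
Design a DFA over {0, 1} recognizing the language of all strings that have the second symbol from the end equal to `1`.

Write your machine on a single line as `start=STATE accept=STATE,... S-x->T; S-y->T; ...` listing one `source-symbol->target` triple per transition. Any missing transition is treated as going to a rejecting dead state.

A DFA must remember the last 2 symbols (since which symbol is second-to-last isn't known until the input ends). Use one state per possible window of the last ≤2 symbols; accept from those whose window starts with `1`.
7 states suffice.
        0   1  
>  q0   q1  q2 
   q1   q3  q4 
   q2   q5  q6 
   q3   q3  q4 
   q4   q5  q6 
 * q5   q3  q4 
 * q6   q5  q6 
(> = start, * = accepting)

start=q0; accept=q5,q6; q0-0->q1; q0-1->q2; q1-0->q3; q1-1->q4; q2-0->q5; q2-1->q6; q3-0->q3; q3-1->q4; q4-0->q5; q4-1->q6; q5-0->q3; q5-1->q4; q6-0->q5; q6-1->q6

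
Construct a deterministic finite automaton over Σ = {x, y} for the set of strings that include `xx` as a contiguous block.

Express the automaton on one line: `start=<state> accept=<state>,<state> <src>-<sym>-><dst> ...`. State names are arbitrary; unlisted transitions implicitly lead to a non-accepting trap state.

Track how much of `xx` has been matched so far: state q0 is no progress, q2 is the absorbing accept state reached once `xx` has occurred. Intermediate states record partial matches; on a mismatch, fall back to the longest reusable overlap.
A 3-state machine:
        x   y  
>  q0   q1  q0 
   q1   q2  q0 
 * q2   q2  q2 
(> = start, * = accepting)

start=q0 accept=q2 q0-x->q1 q0-y->q0 q1-x->q2 q1-y->q0 q2-x->q2 q2-y->q2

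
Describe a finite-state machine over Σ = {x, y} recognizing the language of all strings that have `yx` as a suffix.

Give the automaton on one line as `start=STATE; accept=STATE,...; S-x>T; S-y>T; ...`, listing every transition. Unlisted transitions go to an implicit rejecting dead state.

Remember how much of `yx` the current input suffix matches. State A means no match yet; B means the last symbol is `y`; C means the last 2 symbols are `yx`. Only C accepts. On a mismatch, fall back to the longest proper suffix that is still a prefix of `yx`.
       x  y 
>  A   A  B 
   B   C  B 
 * C   A  B 
(> = start, * = accepting)

start=A; accept=C; A-x>A; A-y>B; B-x>C; B-y>B; C-x>A; C-y>B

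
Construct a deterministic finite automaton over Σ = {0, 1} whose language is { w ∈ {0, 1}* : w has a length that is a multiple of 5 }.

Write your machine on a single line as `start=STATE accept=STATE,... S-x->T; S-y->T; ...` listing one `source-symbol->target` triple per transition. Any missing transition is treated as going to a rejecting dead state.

start=S0; accept=S0; S0-0->S1; S0-1->S1; S1-0->S2; S1-1->S2; S2-0->S3; S2-1->S3; S3-0->S4; S3-1->S4; S4-0->S0; S4-1->S0

Only the length mod 5 matters, so use a 5-cycle: from any state, every input symbol moves to the next state, wrapping S4 back to S0. Mark S0 accepting.
With 5 states:
        0   1  
>* S0   S1  S1 
   S1   S2  S2 
   S2   S3  S3 
   S3   S4  S4 
   S4   S0  S0 
(> = start, * = accepting)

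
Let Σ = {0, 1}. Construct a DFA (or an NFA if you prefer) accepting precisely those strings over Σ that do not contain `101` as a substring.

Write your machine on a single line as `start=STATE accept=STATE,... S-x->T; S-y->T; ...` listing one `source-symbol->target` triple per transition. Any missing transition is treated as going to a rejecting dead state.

This is the complement of 'contains `101`'. Use the same substring-matching states — A through D holding how much of `101` has just been matched — but flip the accepting set: everything except the trap D accepts.
4 states suffice.
       0  1 
>* A   A  B 
 * B   C  B 
 * C   A  D 
   D   D  D 
(> = start, * = accepting)

start=A; accept=A,B,C; A-0->A; A-1->B; B-0->C; B-1->B; C-0->A; C-1->D; D-0->D; D-1->D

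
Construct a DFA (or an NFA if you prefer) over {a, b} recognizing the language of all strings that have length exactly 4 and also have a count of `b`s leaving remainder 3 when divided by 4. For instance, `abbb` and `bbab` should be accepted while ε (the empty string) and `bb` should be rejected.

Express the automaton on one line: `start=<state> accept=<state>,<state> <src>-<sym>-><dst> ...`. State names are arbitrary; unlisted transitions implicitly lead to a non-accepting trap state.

Build one automaton per condition and run them in lockstep. The first has 6 states tracking the input length, saturating at 5; the second has 4 states tracking the count of `b`s modulo 4. A product state is a pair (one from each), accepting exactly when both do.
An 18-state machine:
          a    b  
>  S0     S1   S2 
   S1     S3   S4 
   S2     S4   S5 
   S3     S6   S7 
   S4     S7   S8 
   S5     S8   S9 
   S6    S10  S11 
   S7    S11  S12 
   S8    S12  S13 
   S9    S13  S10 
   S10   S14  S15 
   S11   S15  S16 
   S12   S16  S17 
 * S13   S17  S14 
   S14   S14  S15 
   S15   S15  S16 
   S16   S16  S17 
   S17   S17  S14 
(> = start, * = accepting)

start=S0 accept=S13 S0-a->S1 S0-b->S2 S1-a->S3 S1-b->S4 S2-a->S4 S2-b->S5 S3-a->S6 S3-b->S7 S4-a->S7 S4-b->S8 S5-a->S8 S5-b->S9 S6-a->S10 S6-b->S11 S7-a->S11 S7-b->S12 S8-a->S12 S8-b->S13 S9-a->S13 S9-b->S10 S10-a->S14 S10-b->S15 S11-a->S15 S11-b->S16 S12-a->S16 S12-b->S17 S13-a->S17 S13-b->S14 S14-a->S14 S14-b->S15 S15-a->S15 S15-b->S16 S16-a->S16 S16-b->S17 S17-a->S17 S17-b->S14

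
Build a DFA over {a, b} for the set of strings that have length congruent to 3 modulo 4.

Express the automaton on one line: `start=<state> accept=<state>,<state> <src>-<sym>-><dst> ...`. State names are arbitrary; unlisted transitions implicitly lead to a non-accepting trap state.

Only the length mod 4 matters, so use a 4-cycle: from any state, every input symbol moves to the next state, wrapping S3 back to S0. Mark S3 accepting.
        a   b  
>  S0   S1  S1 
   S1   S2  S2 
   S2   S3  S3 
 * S3   S0  S0 
(> = start, * = accepting)

start=S0 accept=S3 S0-a->S1 S0-b->S1 S1-a->S2 S1-b->S2 S2-a->S3 S2-b->S3 S3-a->S0 S3-b->S0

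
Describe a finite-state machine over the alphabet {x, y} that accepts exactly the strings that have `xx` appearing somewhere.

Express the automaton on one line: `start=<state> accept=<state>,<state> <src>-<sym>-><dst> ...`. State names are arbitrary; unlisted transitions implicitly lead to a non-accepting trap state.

start=q0 accept=q2 q0-x->q1 q0-y->q0 q1-x->q2 q1-y->q0 q2-x->q2 q2-y->q2

States q0..q1 record the length of the longest prefix of `xx` that matches the current input suffix. Reaching q2 means `xx` has been seen, and we stay there forever. Accept from q2.
        x   y  
>  q0   q1  q0 
   q1   q2  q0 
 * q2   q2  q2 
(> = start, * = accepting)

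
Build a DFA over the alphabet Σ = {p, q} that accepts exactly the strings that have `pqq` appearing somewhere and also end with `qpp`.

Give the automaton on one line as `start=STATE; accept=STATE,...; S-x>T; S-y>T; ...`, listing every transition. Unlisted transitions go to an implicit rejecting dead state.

Run two small machines in parallel and take their product. The first has 4 states tracking whether and how much of `pqq` has been seen; the second has 4 states tracking how much of the suffix `qpp` has currently been matched. A product state is a pair (one from each), accepting exactly when both do.
A 10-state machine:
        p   q  
>  S0   S1  S2 
   S1   S1  S3 
   S2   S4  S2 
   S3   S4  S5 
   S4   S6  S3 
   S5   S7  S5 
   S6   S1  S3 
   S7   S8  S5 
 * S8   S9  S5 
   S9   S9  S5 
(> = start, * = accepting)

start=S0; accept=S8; S0-p>S1; S0-q>S2; S1-p>S1; S1-q>S3; S2-p>S4; S2-q>S2; S3-p>S4; S3-q>S5; S4-p>S6; S4-q>S3; S5-p>S7; S5-q>S5; S6-p>S1; S6-q>S3; S7-p>S8; S7-q>S5; S8-p>S9; S8-q>S5; S9-p>S9; S9-q>S5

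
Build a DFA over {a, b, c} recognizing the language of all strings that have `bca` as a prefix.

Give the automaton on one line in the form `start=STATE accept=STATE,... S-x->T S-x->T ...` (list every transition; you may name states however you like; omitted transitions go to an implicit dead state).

Check the first 3 symbols one by one: s0 through s2 record how many have matched `bca` so far; any wrong symbol goes to the dead state s4. After all 3 match we enter the accepting sink s3.
        a   b   c  
>  s0   s4  s1  s4 
   s1   s4  s4  s2 
   s2   s3  s4  s4 
 * s3   s3  s3  s3 
   s4   s4  s4  s4 
(> = start, * = accepting)

start=s0 accept=s3 s0-a->s4 s0-b->s1 s0-c->s4 s1-a->s4 s1-b->s4 s1-c->s2 s2-a->s3 s2-b->s4 s2-c->s4 s3-a->s3 s3-b->s3 s3-c->s3 s4-a->s4 s4-b->s4 s4-c->s4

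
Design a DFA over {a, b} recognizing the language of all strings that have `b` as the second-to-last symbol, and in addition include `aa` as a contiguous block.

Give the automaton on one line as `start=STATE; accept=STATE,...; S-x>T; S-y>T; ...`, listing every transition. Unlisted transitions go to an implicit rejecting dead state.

start=S0; accept=S8,S9; S0-a>S1; S0-b>S2; S1-a>S3; S1-b>S4; S2-a>S5; S2-b>S6; S3-a>S3; S3-b>S7; S4-a>S5; S4-b>S6; S5-a>S3; S5-b>S4; S6-a>S5; S6-b>S6; S7-a>S8; S7-b>S9; S8-a>S3; S8-b>S7; S9-a>S8; S9-b>S9

Build one automaton per condition and run them in lockstep. One (7 states) tracks the last 2 symbols read; the other (3 states) tracks whether and how much of `aa` has been seen. Each combined state is a pair, one component from each; accept when both components accept.
10 states suffice.
        a   b  
>  S0   S1  S2 
   S1   S3  S4 
   S2   S5  S6 
   S3   S3  S7 
   S4   S5  S6 
   S5   S3  S4 
   S6   S5  S6 
   S7   S8  S9 
 * S8   S3  S7 
 * S9   S8  S9 
(> = start, * = accepting)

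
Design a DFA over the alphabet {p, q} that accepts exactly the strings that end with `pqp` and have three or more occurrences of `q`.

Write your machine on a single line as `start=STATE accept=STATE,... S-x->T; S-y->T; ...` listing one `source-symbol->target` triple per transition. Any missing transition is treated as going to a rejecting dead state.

start=S0; accept=S5; S0-p->S0; S0-q->S1; S1-p->S1; S1-q->S2; S2-p->S3; S2-q->S2; S3-p->S3; S3-q->S4; S4-p->S5; S4-q->S2; S5-p->S3; S5-q->S4

Handle the two conditions separately and then intersect. The first has 4 states tracking how much of the suffix `pqp` has currently been matched; the second has 5 states tracking the count of `q`s, saturating at 4. A product state is a pair (one from each), accepting exactly when both do. Equivalent product states are then merged.
        p   q  
>  S0   S0  S1 
   S1   S1  S2 
   S2   S3  S2 
   S3   S3  S4 
   S4   S5  S2 
 * S5   S3  S4 
(> = start, * = accepting)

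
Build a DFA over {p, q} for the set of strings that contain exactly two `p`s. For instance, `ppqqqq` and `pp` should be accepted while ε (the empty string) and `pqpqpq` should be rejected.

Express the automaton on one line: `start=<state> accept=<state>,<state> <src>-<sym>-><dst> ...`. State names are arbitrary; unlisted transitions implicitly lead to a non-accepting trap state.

Only the number of `p`s matters, and only up to 3. Make a chain s0 → s1 → s2 → s3 advanced by each `p` (with s3 absorbing); every other symbol self-loops. The accepting set is {s2}.
4 states suffice.
        p   q  
>  s0   s1  s0 
   s1   s2  s1 
 * s2   s3  s2 
   s3   s3  s3 
(> = start, * = accepting)

start=s0 accept=s2 s0-p->s1 s0-q->s0 s1-p->s2 s1-q->s1 s2-p->s3 s2-q->s2 s3-p->s3 s3-q->s3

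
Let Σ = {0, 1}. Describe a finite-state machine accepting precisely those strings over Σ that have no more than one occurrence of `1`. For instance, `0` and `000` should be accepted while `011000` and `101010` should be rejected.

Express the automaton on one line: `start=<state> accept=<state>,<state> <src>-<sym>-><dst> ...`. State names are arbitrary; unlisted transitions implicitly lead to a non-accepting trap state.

Only the number of `1`s matters, and only up to 2. Make a chain q0 → q1 → q2 advanced by each `1` (with q2 absorbing); every other symbol self-loops. The accepting set is {q0, q1}.
        0   1  
>* q0   q0  q1 
 * q1   q1  q2 
   q2   q2  q2 
(> = start, * = accepting)

start=q0 accept=q0,q1 q0-0->q0 q0-1->q1 q1-0->q1 q1-1->q2 q2-0->q2 q2-1->q2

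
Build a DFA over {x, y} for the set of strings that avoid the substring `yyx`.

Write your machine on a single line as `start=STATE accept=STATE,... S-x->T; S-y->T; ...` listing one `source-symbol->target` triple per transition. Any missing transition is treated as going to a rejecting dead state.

start=A; accept=A,B,C; A-x->A; A-y->B; B-x->A; B-y->C; C-x->D; C-y->C; D-x->D; D-y->D

This is the complement of 'contains `yyx`'. Use the same substring-matching states — A through D holding how much of `yyx` has just been matched — but flip the accepting set: everything except the trap D accepts.
       x  y 
>* A   A  B 
 * B   A  C 
 * C   D  C 
   D   D  D 
(> = start, * = accepting)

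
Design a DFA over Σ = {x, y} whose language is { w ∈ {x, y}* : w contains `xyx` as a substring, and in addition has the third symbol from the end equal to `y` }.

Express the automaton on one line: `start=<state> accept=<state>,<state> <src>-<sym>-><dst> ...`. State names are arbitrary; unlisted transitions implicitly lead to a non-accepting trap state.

Run two small machines in parallel and take their product. One (4 states) tracks whether and how much of `xyx` has been seen; the other (15 states) tracks the last 3 symbols read. Each combined state is a pair, one component from each; accept when both components accept. After merging equivalent states the machine shrinks.
With 11 states:
          x    y  
>  q0     q1   q0 
   q1     q1   q2 
   q2     q3   q0 
   q3     q4   q5 
 * q4     q6   q7 
 * q5     q3   q8 
   q6     q6   q7 
   q7     q3   q8 
   q8     q9  q10 
 * q9     q4   q5 
 * q10    q9  q10 
(> = start, * = accepting)

start=q0 accept=q4,q5,q9,q10 q0-x->q1 q0-y->q0 q1-x->q1 q1-y->q2 q2-x->q3 q2-y->q0 q3-x->q4 q3-y->q5 q4-x->q6 q4-y->q7 q5-x->q3 q5-y->q8 q6-x->q6 q6-y->q7 q7-x->q3 q7-y->q8 q8-x->q9 q8-y->q10 q9-x->q4 q9-y->q5 q10-x->q9 q10-y->q10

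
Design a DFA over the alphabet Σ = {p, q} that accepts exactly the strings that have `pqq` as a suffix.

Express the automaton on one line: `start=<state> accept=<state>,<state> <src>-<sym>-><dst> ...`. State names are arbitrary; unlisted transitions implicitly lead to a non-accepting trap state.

start=S0 accept=S3 S0-p->S1 S0-q->S0 S1-p->S1 S1-q->S2 S2-p->S1 S2-q->S3 S3-p->S1 S3-q->S0

Remember how much of `pqq` the current input suffix matches. State S0 means no match yet; S1 means the last symbol is `p`; S2 means the last 2 symbols are `pq`; S3 means the last 3 symbols are `pqq`. Only S3 accepts. On a mismatch, fall back to the longest proper suffix that is still a prefix of `pqq`.
4 states suffice.
        p   q  
>  S0   S1  S0 
   S1   S1  S2 
   S2   S1  S3 
 * S3   S1  S0 
(> = start, * = accepting)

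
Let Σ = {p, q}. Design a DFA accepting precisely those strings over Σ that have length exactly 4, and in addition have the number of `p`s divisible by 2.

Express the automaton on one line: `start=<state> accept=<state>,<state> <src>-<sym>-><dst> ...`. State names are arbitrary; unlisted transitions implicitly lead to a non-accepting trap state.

start=A accept=H A-p->B A-q->C B-p->D B-q->E C-p->E C-q->D D-p->F D-q->G E-p->G E-q->F F-p->H F-q->I G-p->I G-q->H H-p->I H-q->I I-p->I I-q->I

Run two small machines in parallel and take their product. One (6 states) tracks the input length, saturating at 5; the other (2 states) tracks the count of `p`s modulo 2. Each combined state is a pair, one component from each; accept when both components accept. Minimizing collapses redundant product states.
9 states suffice.
       p  q 
>  A   B  C 
   B   D  E 
   C   E  D 
   D   F  G 
   E   G  F 
   F   H  I 
   G   I  H 
 * H   I  I 
   I   I  I 
(> = start, * = accepting)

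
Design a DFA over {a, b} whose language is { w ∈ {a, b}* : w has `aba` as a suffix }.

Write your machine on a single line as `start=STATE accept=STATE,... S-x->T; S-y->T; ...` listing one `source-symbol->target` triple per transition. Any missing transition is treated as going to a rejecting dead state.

Remember how much of `aba` the current input suffix matches. State S0 means no match yet; S1 means the last symbol is `a`; S2 means the last 2 symbols are `ab`; S3 means the last 3 symbols are `aba`. Only S3 accepts. On a mismatch, fall back to the longest proper suffix that is still a prefix of `aba`.
With 4 states:
        a   b  
>  S0   S1  S0 
   S1   S1  S2 
   S2   S3  S0 
 * S3   S1  S2 
(> = start, * = accepting)

start=S0; accept=S3; S0-a->S1; S0-b->S0; S1-a->S1; S1-b->S2; S2-a->S3; S2-b->S0; S3-a->S1; S3-b->S2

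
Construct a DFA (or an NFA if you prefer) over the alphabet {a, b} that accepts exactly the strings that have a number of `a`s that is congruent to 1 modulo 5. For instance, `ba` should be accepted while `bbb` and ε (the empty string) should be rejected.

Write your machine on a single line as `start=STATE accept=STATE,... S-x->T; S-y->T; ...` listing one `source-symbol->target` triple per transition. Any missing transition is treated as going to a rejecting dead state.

start=q0; accept=q1; q0-a->q1; q0-b->q0; q1-a->q2; q1-b->q1; q2-a->q3; q2-b->q2; q3-a->q4; q3-b->q3; q4-a->q0; q4-b->q4

The only thing that matters is how many `a`s have appeared, reduced mod 5. Use one state per residue: q0 for 0, …, q4 for 4. Reading `a` moves to the next residue; anything else stays put. q1 is accepting.
5 states suffice.
        a   b  
>  q0   q1  q0 
 * q1   q2  q1 
   q2   q3  q2 
   q3   q4  q3 
   q4   q0  q4 
(> = start, * = accepting)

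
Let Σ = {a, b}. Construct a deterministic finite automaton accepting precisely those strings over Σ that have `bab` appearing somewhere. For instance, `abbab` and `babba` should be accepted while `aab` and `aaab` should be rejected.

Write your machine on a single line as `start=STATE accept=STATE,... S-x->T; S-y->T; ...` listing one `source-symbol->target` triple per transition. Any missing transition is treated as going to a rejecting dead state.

start=s0; accept=s3; s0-a->s0; s0-b->s1; s1-a->s2; s1-b->s1; s2-a->s0; s2-b->s3; s3-a->s3; s3-b->s3

Track how much of `bab` has been matched so far: state s0 is no progress, s3 is the absorbing accept state reached once `bab` has occurred. Intermediate states record partial matches; on a mismatch, fall back to the longest reusable overlap.
        a   b  
>  s0   s0  s1 
   s1   s2  s1 
   s2   s0  s3 
 * s3   s3  s3 
(> = start, * = accepting)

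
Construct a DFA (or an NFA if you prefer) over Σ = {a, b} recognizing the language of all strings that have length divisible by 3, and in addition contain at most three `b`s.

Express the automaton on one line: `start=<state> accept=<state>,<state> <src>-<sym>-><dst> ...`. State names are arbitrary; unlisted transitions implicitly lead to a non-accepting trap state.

Handle the two conditions separately and then intersect. The first has 3 states tracking the input length modulo 3; the second has 5 states tracking the count of `b`s, saturating at 4. A product state is a pair (one from each), accepting exactly when both do.
A 15-state machine:
          a    b  
>* q0     q1   q2 
   q1     q3   q4 
   q2     q4   q5 
   q3     q0   q6 
   q4     q6   q7 
   q5     q7   q8 
 * q6     q2   q9 
 * q7     q9  q10 
 * q8    q10  q11 
   q9     q5  q12 
   q10   q12  q13 
   q11   q13  q13 
   q12    q8  q14 
   q13   q14  q14 
   q14   q11  q11 
(> = start, * = accepting)

start=q0 accept=q0,q6,q7,q8 q0-a->q1 q0-b->q2 q1-a->q3 q1-b->q4 q2-a->q4 q2-b->q5 q3-a->q0 q3-b->q6 q4-a->q6 q4-b->q7 q5-a->q7 q5-b->q8 q6-a->q2 q6-b->q9 q7-a->q9 q7-b->q10 q8-a->q10 q8-b->q11 q9-a->q5 q9-b->q12 q10-a->q12 q10-b->q13 q11-a->q13 q11-b->q13 q12-a->q8 q12-b->q14 q13-a->q14 q13-b->q14 q14-a->q11 q14-b->q11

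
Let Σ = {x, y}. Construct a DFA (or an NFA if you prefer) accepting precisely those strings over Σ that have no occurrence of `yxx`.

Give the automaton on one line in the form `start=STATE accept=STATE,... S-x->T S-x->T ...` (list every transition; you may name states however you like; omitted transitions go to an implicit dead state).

This is the complement of 'contains `yxx`'. Use the same substring-matching states — q0 through q3 holding how much of `yxx` has just been matched — but flip the accepting set: everything except the trap q3 accepts.
With 4 states:
        x   y  
>* q0   q0  q1 
 * q1   q2  q1 
 * q2   q3  q1 
   q3   q3  q3 
(> = start, * = accepting)

start=q0 accept=q0,q1,q2 q0-x->q0 q0-y->q1 q1-x->q2 q1-y->q1 q2-x->q3 q2-y->q1 q3-x->q3 q3-y->q3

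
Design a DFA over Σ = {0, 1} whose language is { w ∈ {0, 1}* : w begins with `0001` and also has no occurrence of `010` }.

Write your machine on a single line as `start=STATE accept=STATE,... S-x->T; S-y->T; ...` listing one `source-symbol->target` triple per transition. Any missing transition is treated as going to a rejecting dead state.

Handle the two conditions separately and then intersect. The first has 6 states tracking whether the input so far still matches the prefix `0001`; the second has 4 states tracking partial matches of the forbidden pattern `010`. A product state is a pair (one from each), accepting exactly when both do. Minimizing collapses redundant product states.
With 8 states:
        0   1  
>  s0   s1  s2 
   s1   s3  s2 
   s2   s2  s2 
   s3   s4  s2 
   s4   s2  s5 
 * s5   s2  s6 
 * s6   s7  s6 
 * s7   s7  s5 
(> = start, * = accepting)

start=s0; accept=s5,s6,s7; s0-0->s1; s0-1->s2; s1-0->s3; s1-1->s2; s2-0->s2; s2-1->s2; s3-0->s4; s3-1->s2; s4-0->s2; s4-1->s5; s5-0->s2; s5-1->s6; s6-0->s7; s6-1->s6; s7-0->s7; s7-1->s5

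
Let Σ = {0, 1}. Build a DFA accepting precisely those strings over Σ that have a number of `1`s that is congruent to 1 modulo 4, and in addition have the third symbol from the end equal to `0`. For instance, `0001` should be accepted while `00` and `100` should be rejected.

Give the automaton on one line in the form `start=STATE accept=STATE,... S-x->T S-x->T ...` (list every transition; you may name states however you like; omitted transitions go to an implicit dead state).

start=s0 accept=s7,s8,s11,s14 s0-0->s1 s0-1->s2 s1-0->s3 s1-1->s4 s2-0->s5 s2-1->s6 s3-0->s3 s3-1->s7 s4-0->s8 s4-1->s6 s5-0->s9 s5-1->s6 s6-0->s6 s6-1->s10 s7-0->s8 s7-1->s6 s8-0->s9 s8-1->s6 s9-0->s11 s9-1->s6 s10-0->s12 s10-1->s0 s11-0->s11 s11-1->s6 s12-0->s12 s12-1->s13 s13-0->s1 s13-1->s14 s14-0->s5 s14-1->s6

Build one automaton per condition and run them in lockstep. One (4 states) tracks the count of `1`s modulo 4; the other (15 states) tracks the last 3 symbols read. Each combined state is a pair, one component from each; accept when both components accept. Equivalent product states are then merged.
          0    1  
>  s0     s1   s2 
   s1     s3   s4 
   s2     s5   s6 
   s3     s3   s7 
   s4     s8   s6 
   s5     s9   s6 
   s6     s6  s10 
 * s7     s8   s6 
 * s8     s9   s6 
   s9    s11   s6 
   s10   s12   s0 
 * s11   s11   s6 
   s12   s12  s13 
   s13    s1  s14 
 * s14    s5   s6 
(> = start, * = accepting)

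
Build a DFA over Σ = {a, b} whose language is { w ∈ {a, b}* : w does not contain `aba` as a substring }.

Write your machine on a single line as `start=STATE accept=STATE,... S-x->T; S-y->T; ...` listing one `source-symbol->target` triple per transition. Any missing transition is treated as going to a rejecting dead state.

start=q0; accept=q0,q1,q2; q0-a->q1; q0-b->q0; q1-a->q1; q1-b->q2; q2-a->q3; q2-b->q0; q3-a->q3; q3-b->q3

Track partial matches of the forbidden pattern `aba`. State q3 is a dead state reached once `aba` has occurred; every other state accepts. q0 means no part of `aba` is currently matched.
A 4-state machine:
        a   b  
>* q0   q1  q0 
 * q1   q1  q2 
 * q2   q3  q0 
   q3   q3  q3 
(> = start, * = accepting)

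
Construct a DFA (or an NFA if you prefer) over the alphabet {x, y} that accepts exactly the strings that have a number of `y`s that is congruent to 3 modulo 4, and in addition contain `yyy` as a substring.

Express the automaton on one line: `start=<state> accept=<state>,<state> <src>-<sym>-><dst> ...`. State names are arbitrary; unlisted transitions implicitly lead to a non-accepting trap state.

Build one automaton per condition and run them in lockstep. The first has 4 states tracking the count of `y`s modulo 4; the second has 4 states tracking whether and how much of `yyy` has been seen. A product state is a pair (one from each), accepting exactly when both do.
A 16-state machine:
          x    y  
>  S0     S0   S1 
   S1     S2   S3 
   S2     S2   S4 
   S3     S5   S6 
   S4     S5   S7 
   S5     S5   S8 
 * S6     S6   S9 
   S7    S10   S9 
   S8    S10  S11 
   S9     S9  S12 
   S10   S10  S13 
   S11    S0  S12 
   S12   S12  S14 
   S13    S0  S15 
   S14   S14   S6 
   S15    S2  S14 
(> = start, * = accepting)

start=S0 accept=S6 S0-x->S0 S0-y->S1 S1-x->S2 S1-y->S3 S2-x->S2 S2-y->S4 S3-x->S5 S3-y->S6 S4-x->S5 S4-y->S7 S5-x->S5 S5-y->S8 S6-x->S6 S6-y->S9 S7-x->S10 S7-y->S9 S8-x->S10 S8-y->S11 S9-x->S9 S9-y->S12 S10-x->S10 S10-y->S13 S11-x->S0 S11-y->S12 S12-x->S12 S12-y->S14 S13-x->S0 S13-y->S15 S14-x->S14 S14-y->S6 S15-x->S2 S15-y->S14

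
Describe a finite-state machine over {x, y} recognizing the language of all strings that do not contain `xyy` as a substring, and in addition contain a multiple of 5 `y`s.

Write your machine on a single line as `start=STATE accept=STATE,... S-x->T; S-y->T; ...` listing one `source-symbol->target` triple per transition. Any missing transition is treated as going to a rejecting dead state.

Run two small machines in parallel and take their product. The first has 4 states tracking partial matches of the forbidden pattern `xyy`; the second has 5 states tracking the count of `y`s modulo 5. A product state is a pair (one from each), accepting exactly when both do. After merging equivalent states the machine shrinks.
          x    y  
>* q0     q1   q2 
 * q1     q1   q3 
   q2     q4   q5 
   q3     q4   q6 
   q4     q4   q7 
   q5     q8   q9 
   q6     q6   q6 
   q7     q8   q6 
   q8     q8  q10 
   q9    q11  q12 
   q10   q11   q6 
   q11   q11  q13 
   q12   q14   q0 
   q13   q14   q6 
   q14   q14  q15 
 * q15    q1   q6 
(> = start, * = accepting)

start=q0; accept=q0,q1,q15; q0-x->q1; q0-y->q2; q1-x->q1; q1-y->q3; q2-x->q4; q2-y->q5; q3-x->q4; q3-y->q6; q4-x->q4; q4-y->q7; q5-x->q8; q5-y->q9; q6-x->q6; q6-y->q6; q7-x->q8; q7-y->q6; q8-x->q8; q8-y->q10; q9-x->q11; q9-y->q12; q10-x->q11; q10-y->q6; q11-x->q11; q11-y->q13; q12-x->q14; q12-y->q0; q13-x->q14; q13-y->q6; q14-x->q14; q14-y->q15; q15-x->q1; q15-y->q6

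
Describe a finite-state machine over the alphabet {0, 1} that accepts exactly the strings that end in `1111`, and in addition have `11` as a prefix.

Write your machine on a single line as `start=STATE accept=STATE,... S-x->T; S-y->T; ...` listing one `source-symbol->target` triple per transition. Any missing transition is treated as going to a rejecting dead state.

start=A; accept=K; A-0->B; A-1->C; B-0->B; B-1->D; C-0->B; C-1->E; D-0->B; D-1->F; E-0->G; E-1->H; F-0->B; F-1->I; G-0->G; G-1->J; H-0->G; H-1->K; I-0->B; I-1->L; J-0->G; J-1->E; K-0->G; K-1->K; L-0->B; L-1->L

Build one automaton per condition and run them in lockstep. The first has 5 states tracking how much of the suffix `1111` has currently been matched; the second has 4 states tracking whether the input so far still matches the prefix `11`. A product state is a pair (one from each), accepting exactly when both do.
       0  1 
>  A   B  C 
   B   B  D 
   C   B  E 
   D   B  F 
   E   G  H 
   F   B  I 
   G   G  J 
   H   G  K 
   I   B  L 
   J   G  E 
 * K   G  K 
   L   B  L 
(> = start, * = accepting)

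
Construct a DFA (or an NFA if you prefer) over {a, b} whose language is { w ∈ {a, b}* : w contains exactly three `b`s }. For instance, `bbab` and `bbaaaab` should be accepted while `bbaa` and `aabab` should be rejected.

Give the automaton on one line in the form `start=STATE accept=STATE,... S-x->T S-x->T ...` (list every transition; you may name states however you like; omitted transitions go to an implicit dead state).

start=q0 accept=q3 q0-a->q0 q0-b->q1 q1-a->q1 q1-b->q2 q2-a->q2 q2-b->q3 q3-a->q3 q3-b->q4 q4-a->q4 q4-b->q4

Only the number of `b`s matters, and only up to 4. Make a chain q0 → q1 → q2 → q3 → q4 advanced by each `b` (with q4 absorbing); every other symbol self-loops. The accepting set is {q3}.
        a   b  
>  q0   q0  q1 
   q1   q1  q2 
   q2   q2  q3 
 * q3   q3  q4 
   q4   q4  q4 
(> = start, * = accepting)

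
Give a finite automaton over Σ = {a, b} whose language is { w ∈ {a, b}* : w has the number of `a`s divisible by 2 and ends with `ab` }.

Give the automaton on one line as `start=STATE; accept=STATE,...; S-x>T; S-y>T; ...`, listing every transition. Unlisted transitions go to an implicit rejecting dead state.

Handle the two conditions separately and then intersect. The first has 2 states tracking the count of `a`s modulo 2; the second has 3 states tracking how much of the suffix `ab` has currently been matched. A product state is a pair (one from each), accepting exactly when both do. Minimizing collapses redundant product states.
With 4 states:
        a   b  
>  S0   S1  S0 
   S1   S2  S1 
   S2   S1  S3 
 * S3   S1  S0 
(> = start, * = accepting)

start=S0; accept=S3; S0-a>S1; S0-b>S0; S1-a>S2; S1-b>S1; S2-a>S1; S2-b>S3; S3-a>S1; S3-b>S0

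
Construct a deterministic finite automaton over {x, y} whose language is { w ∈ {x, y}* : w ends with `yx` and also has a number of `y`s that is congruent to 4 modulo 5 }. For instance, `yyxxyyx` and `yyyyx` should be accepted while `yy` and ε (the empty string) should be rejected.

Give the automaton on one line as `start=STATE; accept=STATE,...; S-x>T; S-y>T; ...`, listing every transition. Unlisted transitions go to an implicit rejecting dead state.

Handle the two conditions separately and then intersect. One (3 states) tracks how much of the suffix `yx` has currently been matched; the other (5 states) tracks the count of `y`s modulo 5. Each combined state is a pair, one component from each; accept when both components accept. After merging equivalent states the machine shrinks.
7 states suffice.
        x   y  
>  q0   q0  q1 
   q1   q1  q2 
   q2   q2  q3 
   q3   q3  q4 
   q4   q5  q0 
 * q5   q6  q0 
   q6   q6  q0 
(> = start, * = accepting)

start=q0; accept=q5; q0-x>q0; q0-y>q1; q1-x>q1; q1-y>q2; q2-x>q2; q2-y>q3; q3-x>q3; q3-y>q4; q4-x>q5; q4-y>q0; q5-x>q6; q5-y>q0; q6-x>q6; q6-y>q0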